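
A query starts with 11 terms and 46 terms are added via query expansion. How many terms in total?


Original terms: 11
Expansion terms: 46
Total = 11 + 46 = 57

57


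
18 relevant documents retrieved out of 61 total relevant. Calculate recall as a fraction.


Recall = retrieved_relevant / total_relevant
= 18 / 61
= 18 / (18 + 43)
= 18/61

18/61


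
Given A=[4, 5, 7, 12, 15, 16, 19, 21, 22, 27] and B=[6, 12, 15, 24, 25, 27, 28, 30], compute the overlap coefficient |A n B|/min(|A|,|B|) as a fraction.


A intersect B = [12, 15, 27]
|A intersect B| = 3
min(|A|, |B|) = min(10, 8) = 8
Overlap = 3 / 8 = 3/8

3/8


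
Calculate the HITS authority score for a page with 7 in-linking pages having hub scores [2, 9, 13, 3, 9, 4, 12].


Authority = sum of hub scores of in-linkers
In-link 1: hub score = 2
In-link 2: hub score = 9
In-link 3: hub score = 13
In-link 4: hub score = 3
In-link 5: hub score = 9
In-link 6: hub score = 4
In-link 7: hub score = 12
Authority = 2 + 9 + 13 + 3 + 9 + 4 + 12 = 52

52


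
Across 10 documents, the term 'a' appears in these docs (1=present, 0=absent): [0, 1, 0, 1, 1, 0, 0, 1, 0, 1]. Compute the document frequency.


Checking each document for 'a':
Doc 1: absent
Doc 2: present
Doc 3: absent
Doc 4: present
Doc 5: present
Doc 6: absent
Doc 7: absent
Doc 8: present
Doc 9: absent
Doc 10: present
df = sum of presences = 0 + 1 + 0 + 1 + 1 + 0 + 0 + 1 + 0 + 1 = 5

5


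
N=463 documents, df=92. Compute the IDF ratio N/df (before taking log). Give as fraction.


IDF ratio = N / df
= 463 / 92
= 463/92

463/92


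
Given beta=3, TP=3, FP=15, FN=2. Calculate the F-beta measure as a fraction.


P = TP/(TP+FP) = 3/18 = 1/6
R = TP/(TP+FN) = 3/5 = 3/5
beta^2 = 3^2 = 9
(1 + beta^2) = 10
Numerator = (1+beta^2)*P*R = 1
Denominator = beta^2*P + R = 3/2 + 3/5 = 21/10
F_beta = 10/21

10/21


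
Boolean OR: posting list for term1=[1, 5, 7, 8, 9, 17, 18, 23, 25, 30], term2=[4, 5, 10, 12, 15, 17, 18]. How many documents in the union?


Boolean OR: find union of posting lists
term1 docs: [1, 5, 7, 8, 9, 17, 18, 23, 25, 30]
term2 docs: [4, 5, 10, 12, 15, 17, 18]
Union: [1, 4, 5, 7, 8, 9, 10, 12, 15, 17, 18, 23, 25, 30]
|union| = 14

14


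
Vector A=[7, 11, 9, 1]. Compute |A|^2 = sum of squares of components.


|A|^2 = sum of squared components
A[0]^2 = 7^2 = 49
A[1]^2 = 11^2 = 121
A[2]^2 = 9^2 = 81
A[3]^2 = 1^2 = 1
Sum = 49 + 121 + 81 + 1 = 252

252


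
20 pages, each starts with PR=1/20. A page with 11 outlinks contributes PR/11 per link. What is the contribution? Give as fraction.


Initial PR = 1/20 = 1/20
Outlinks = 11
Contribution per link = PR / outlinks
= 1/20 / 11
= 1/220

1/220


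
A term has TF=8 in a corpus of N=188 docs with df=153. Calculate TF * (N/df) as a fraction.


TF * (N/df)
= 8 * (188/153)
= 8 * 188/153
= 1504/153

1504/153


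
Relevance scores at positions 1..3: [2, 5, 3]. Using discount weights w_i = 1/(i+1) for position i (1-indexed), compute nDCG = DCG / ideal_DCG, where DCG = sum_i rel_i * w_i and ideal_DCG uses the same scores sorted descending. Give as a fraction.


Position discount weights w_i = 1/(i+1) for i=1..3:
Weights = [1/2, 1/3, 1/4]
Actual relevance: [2, 5, 3]
DCG = 2/2 + 5/3 + 3/4 = 41/12
Ideal relevance (sorted desc): [5, 3, 2]
Ideal DCG = 5/2 + 3/3 + 2/4 = 4
nDCG = DCG / ideal_DCG = 41/12 / 4 = 41/48

41/48


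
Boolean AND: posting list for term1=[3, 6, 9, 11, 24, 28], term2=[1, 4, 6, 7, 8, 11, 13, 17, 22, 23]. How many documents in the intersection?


Boolean AND: find intersection of posting lists
term1 docs: [3, 6, 9, 11, 24, 28]
term2 docs: [1, 4, 6, 7, 8, 11, 13, 17, 22, 23]
Intersection: [6, 11]
|intersection| = 2

2


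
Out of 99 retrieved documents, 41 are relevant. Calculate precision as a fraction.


Precision = relevant_retrieved / total_retrieved
= 41 / 99
= 41 / (41 + 58)
= 41/99

41/99


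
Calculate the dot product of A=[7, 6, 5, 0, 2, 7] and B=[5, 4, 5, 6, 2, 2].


Dot product = sum of element-wise products
A[0]*B[0] = 7*5 = 35
A[1]*B[1] = 6*4 = 24
A[2]*B[2] = 5*5 = 25
A[3]*B[3] = 0*6 = 0
A[4]*B[4] = 2*2 = 4
A[5]*B[5] = 7*2 = 14
Sum = 35 + 24 + 25 + 0 + 4 + 14 = 102

102


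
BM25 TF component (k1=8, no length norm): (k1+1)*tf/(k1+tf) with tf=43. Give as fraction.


BM25 TF component = (k1+1)*tf / (k1+tf)
k1 = 8, tf = 43
Numerator = (8+1)*43 = 387
Denominator = 8 + 43 = 51
= 387/51 = 129/17

129/17


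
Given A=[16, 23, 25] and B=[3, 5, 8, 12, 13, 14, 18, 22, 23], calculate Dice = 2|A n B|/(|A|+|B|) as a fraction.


A intersect B = [23]
|A intersect B| = 1
|A| = 3, |B| = 9
Dice = 2*1 / (3+9)
= 2 / 12 = 1/6

1/6


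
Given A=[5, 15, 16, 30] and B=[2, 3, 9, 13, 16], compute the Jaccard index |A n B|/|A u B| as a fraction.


A intersect B = [16]
|A intersect B| = 1
A union B = [2, 3, 5, 9, 13, 15, 16, 30]
|A union B| = 8
Jaccard = 1/8 = 1/8

1/8


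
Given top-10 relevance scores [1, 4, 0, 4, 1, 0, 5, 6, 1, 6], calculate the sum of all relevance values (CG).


Cumulative Gain = sum of relevance scores
Position 1: rel=1, running sum=1
Position 2: rel=4, running sum=5
Position 3: rel=0, running sum=5
Position 4: rel=4, running sum=9
Position 5: rel=1, running sum=10
Position 6: rel=0, running sum=10
Position 7: rel=5, running sum=15
Position 8: rel=6, running sum=21
Position 9: rel=1, running sum=22
Position 10: rel=6, running sum=28
CG = 28

28


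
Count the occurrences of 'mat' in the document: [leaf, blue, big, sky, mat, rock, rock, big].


Document has 8 words
Scanning for 'mat':
Found at positions: [4]
Count = 1

1


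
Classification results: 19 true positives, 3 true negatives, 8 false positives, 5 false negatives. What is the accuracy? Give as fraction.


Accuracy = (TP + TN) / (TP + TN + FP + FN)
TP + TN = 19 + 3 = 22
Total = 19 + 3 + 8 + 5 = 35
Accuracy = 22 / 35 = 22/35

22/35


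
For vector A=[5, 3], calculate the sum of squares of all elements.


|A|^2 = sum of squared components
A[0]^2 = 5^2 = 25
A[1]^2 = 3^2 = 9
Sum = 25 + 9 = 34

34


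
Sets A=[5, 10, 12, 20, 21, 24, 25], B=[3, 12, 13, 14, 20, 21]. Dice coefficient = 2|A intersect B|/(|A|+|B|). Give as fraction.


A intersect B = [12, 20, 21]
|A intersect B| = 3
|A| = 7, |B| = 6
Dice = 2*3 / (7+6)
= 6 / 13 = 6/13

6/13


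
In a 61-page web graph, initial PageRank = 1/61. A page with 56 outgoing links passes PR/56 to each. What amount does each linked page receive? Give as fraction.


Initial PR = 1/61 = 1/61
Outlinks = 56
Contribution per link = PR / outlinks
= 1/61 / 56
= 1/3416

1/3416


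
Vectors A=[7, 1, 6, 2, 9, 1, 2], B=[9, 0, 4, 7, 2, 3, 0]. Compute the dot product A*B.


Dot product = sum of element-wise products
A[0]*B[0] = 7*9 = 63
A[1]*B[1] = 1*0 = 0
A[2]*B[2] = 6*4 = 24
A[3]*B[3] = 2*7 = 14
A[4]*B[4] = 9*2 = 18
A[5]*B[5] = 1*3 = 3
A[6]*B[6] = 2*0 = 0
Sum = 63 + 0 + 24 + 14 + 18 + 3 + 0 = 122

122


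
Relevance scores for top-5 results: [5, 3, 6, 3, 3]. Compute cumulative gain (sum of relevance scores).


Cumulative Gain = sum of relevance scores
Position 1: rel=5, running sum=5
Position 2: rel=3, running sum=8
Position 3: rel=6, running sum=14
Position 4: rel=3, running sum=17
Position 5: rel=3, running sum=20
CG = 20

20


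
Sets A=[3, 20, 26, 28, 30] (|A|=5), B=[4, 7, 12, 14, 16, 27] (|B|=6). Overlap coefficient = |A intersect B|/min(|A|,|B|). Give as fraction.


A intersect B = []
|A intersect B| = 0
min(|A|, |B|) = min(5, 6) = 5
Overlap = 0 / 5 = 0

0


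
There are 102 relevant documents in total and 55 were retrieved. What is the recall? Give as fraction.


Recall = retrieved_relevant / total_relevant
= 55 / 102
= 55 / (55 + 47)
= 55/102

55/102


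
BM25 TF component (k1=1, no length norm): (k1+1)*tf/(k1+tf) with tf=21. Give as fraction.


BM25 TF component = (k1+1)*tf / (k1+tf)
k1 = 1, tf = 21
Numerator = (1+1)*21 = 42
Denominator = 1 + 21 = 22
= 42/22 = 21/11

21/11


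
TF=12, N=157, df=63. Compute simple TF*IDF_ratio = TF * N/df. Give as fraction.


TF * (N/df)
= 12 * (157/63)
= 12 * 157/63
= 628/21

628/21


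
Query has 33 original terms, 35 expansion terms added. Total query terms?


Original terms: 33
Expansion terms: 35
Total = 33 + 35 = 68

68


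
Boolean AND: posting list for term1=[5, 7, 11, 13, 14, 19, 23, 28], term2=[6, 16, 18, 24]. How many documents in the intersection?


Boolean AND: find intersection of posting lists
term1 docs: [5, 7, 11, 13, 14, 19, 23, 28]
term2 docs: [6, 16, 18, 24]
Intersection: []
|intersection| = 0

0


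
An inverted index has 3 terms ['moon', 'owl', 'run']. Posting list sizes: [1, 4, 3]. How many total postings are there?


Summing posting list sizes:
'moon': 1 postings
'owl': 4 postings
'run': 3 postings
Total = 1 + 4 + 3 = 8

8


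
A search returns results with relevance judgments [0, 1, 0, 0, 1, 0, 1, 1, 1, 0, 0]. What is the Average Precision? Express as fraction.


Computing P@k for each relevant position:
Position 1: not relevant
Position 2: relevant, P@2 = 1/2 = 1/2
Position 3: not relevant
Position 4: not relevant
Position 5: relevant, P@5 = 2/5 = 2/5
Position 6: not relevant
Position 7: relevant, P@7 = 3/7 = 3/7
Position 8: relevant, P@8 = 4/8 = 1/2
Position 9: relevant, P@9 = 5/9 = 5/9
Position 10: not relevant
Position 11: not relevant
Sum of P@k = 1/2 + 2/5 + 3/7 + 1/2 + 5/9 = 751/315
AP = 751/315 / 5 = 751/1575

751/1575


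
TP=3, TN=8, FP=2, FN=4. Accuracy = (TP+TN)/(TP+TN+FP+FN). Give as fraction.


Accuracy = (TP + TN) / (TP + TN + FP + FN)
TP + TN = 3 + 8 = 11
Total = 3 + 8 + 2 + 4 = 17
Accuracy = 11 / 17 = 11/17

11/17


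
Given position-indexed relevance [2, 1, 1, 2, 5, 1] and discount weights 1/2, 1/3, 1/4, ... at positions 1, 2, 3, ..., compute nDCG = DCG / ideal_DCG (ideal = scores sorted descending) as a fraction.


Position discount weights w_i = 1/(i+1) for i=1..6:
Weights = [1/2, 1/3, 1/4, 1/5, 1/6, 1/7]
Actual relevance: [2, 1, 1, 2, 5, 1]
DCG = 2/2 + 1/3 + 1/4 + 2/5 + 5/6 + 1/7 = 1243/420
Ideal relevance (sorted desc): [5, 2, 2, 1, 1, 1]
Ideal DCG = 5/2 + 2/3 + 2/4 + 1/5 + 1/6 + 1/7 = 877/210
nDCG = DCG / ideal_DCG = 1243/420 / 877/210 = 1243/1754

1243/1754


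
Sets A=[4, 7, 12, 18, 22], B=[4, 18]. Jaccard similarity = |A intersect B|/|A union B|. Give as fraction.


A intersect B = [4, 18]
|A intersect B| = 2
A union B = [4, 7, 12, 18, 22]
|A union B| = 5
Jaccard = 2/5 = 2/5

2/5


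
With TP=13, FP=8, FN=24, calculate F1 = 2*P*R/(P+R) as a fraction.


F1 = 2 * P * R / (P + R)
P = TP/(TP+FP) = 13/21 = 13/21
R = TP/(TP+FN) = 13/37 = 13/37
2 * P * R = 2 * 13/21 * 13/37 = 338/777
P + R = 13/21 + 13/37 = 754/777
F1 = 338/777 / 754/777 = 13/29

13/29


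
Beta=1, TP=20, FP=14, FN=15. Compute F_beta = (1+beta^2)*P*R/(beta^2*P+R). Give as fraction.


P = TP/(TP+FP) = 20/34 = 10/17
R = TP/(TP+FN) = 20/35 = 4/7
beta^2 = 1^2 = 1
(1 + beta^2) = 2
Numerator = (1+beta^2)*P*R = 80/119
Denominator = beta^2*P + R = 10/17 + 4/7 = 138/119
F_beta = 40/69

40/69


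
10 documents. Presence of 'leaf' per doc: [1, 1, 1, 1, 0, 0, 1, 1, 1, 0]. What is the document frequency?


Checking each document for 'leaf':
Doc 1: present
Doc 2: present
Doc 3: present
Doc 4: present
Doc 5: absent
Doc 6: absent
Doc 7: present
Doc 8: present
Doc 9: present
Doc 10: absent
df = sum of presences = 1 + 1 + 1 + 1 + 0 + 0 + 1 + 1 + 1 + 0 = 7

7


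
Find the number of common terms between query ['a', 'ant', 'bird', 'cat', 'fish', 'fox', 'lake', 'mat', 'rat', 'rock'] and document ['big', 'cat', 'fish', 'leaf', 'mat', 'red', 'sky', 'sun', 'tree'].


Query terms: ['a', 'ant', 'bird', 'cat', 'fish', 'fox', 'lake', 'mat', 'rat', 'rock']
Document terms: ['big', 'cat', 'fish', 'leaf', 'mat', 'red', 'sky', 'sun', 'tree']
Common terms: ['cat', 'fish', 'mat']
Overlap count = 3

3


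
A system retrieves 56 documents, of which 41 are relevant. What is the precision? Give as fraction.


Precision = relevant_retrieved / total_retrieved
= 41 / 56
= 41 / (41 + 15)
= 41/56

41/56


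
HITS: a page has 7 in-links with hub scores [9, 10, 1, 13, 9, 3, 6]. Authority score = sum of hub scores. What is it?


Authority = sum of hub scores of in-linkers
In-link 1: hub score = 9
In-link 2: hub score = 10
In-link 3: hub score = 1
In-link 4: hub score = 13
In-link 5: hub score = 9
In-link 6: hub score = 3
In-link 7: hub score = 6
Authority = 9 + 10 + 1 + 13 + 9 + 3 + 6 = 51

51


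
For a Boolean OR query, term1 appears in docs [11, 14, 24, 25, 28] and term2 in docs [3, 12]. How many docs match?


Boolean OR: find union of posting lists
term1 docs: [11, 14, 24, 25, 28]
term2 docs: [3, 12]
Union: [3, 11, 12, 14, 24, 25, 28]
|union| = 7

7


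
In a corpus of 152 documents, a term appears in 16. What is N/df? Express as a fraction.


IDF ratio = N / df
= 152 / 16
= 19/2

19/2


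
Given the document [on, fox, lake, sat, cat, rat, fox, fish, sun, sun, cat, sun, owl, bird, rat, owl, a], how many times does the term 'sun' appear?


Document has 17 words
Scanning for 'sun':
Found at positions: [8, 9, 11]
Count = 3

3


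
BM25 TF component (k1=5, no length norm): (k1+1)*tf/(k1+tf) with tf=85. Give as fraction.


BM25 TF component = (k1+1)*tf / (k1+tf)
k1 = 5, tf = 85
Numerator = (5+1)*85 = 510
Denominator = 5 + 85 = 90
= 510/90 = 17/3

17/3


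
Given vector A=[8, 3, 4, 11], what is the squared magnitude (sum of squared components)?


|A|^2 = sum of squared components
A[0]^2 = 8^2 = 64
A[1]^2 = 3^2 = 9
A[2]^2 = 4^2 = 16
A[3]^2 = 11^2 = 121
Sum = 64 + 9 + 16 + 121 = 210

210


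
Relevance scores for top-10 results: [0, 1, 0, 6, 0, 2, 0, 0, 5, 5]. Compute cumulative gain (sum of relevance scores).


Cumulative Gain = sum of relevance scores
Position 1: rel=0, running sum=0
Position 2: rel=1, running sum=1
Position 3: rel=0, running sum=1
Position 4: rel=6, running sum=7
Position 5: rel=0, running sum=7
Position 6: rel=2, running sum=9
Position 7: rel=0, running sum=9
Position 8: rel=0, running sum=9
Position 9: rel=5, running sum=14
Position 10: rel=5, running sum=19
CG = 19

19


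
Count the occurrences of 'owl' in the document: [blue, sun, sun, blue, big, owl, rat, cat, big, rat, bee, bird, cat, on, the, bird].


Document has 16 words
Scanning for 'owl':
Found at positions: [5]
Count = 1

1


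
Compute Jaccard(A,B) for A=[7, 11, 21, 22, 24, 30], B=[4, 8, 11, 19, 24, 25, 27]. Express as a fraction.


A intersect B = [11, 24]
|A intersect B| = 2
A union B = [4, 7, 8, 11, 19, 21, 22, 24, 25, 27, 30]
|A union B| = 11
Jaccard = 2/11 = 2/11

2/11


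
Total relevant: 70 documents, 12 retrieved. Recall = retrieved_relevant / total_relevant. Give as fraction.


Recall = retrieved_relevant / total_relevant
= 12 / 70
= 12 / (12 + 58)
= 6/35

6/35


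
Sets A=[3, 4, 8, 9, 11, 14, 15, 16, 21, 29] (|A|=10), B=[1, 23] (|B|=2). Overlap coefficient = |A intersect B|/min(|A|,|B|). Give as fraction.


A intersect B = []
|A intersect B| = 0
min(|A|, |B|) = min(10, 2) = 2
Overlap = 0 / 2 = 0

0


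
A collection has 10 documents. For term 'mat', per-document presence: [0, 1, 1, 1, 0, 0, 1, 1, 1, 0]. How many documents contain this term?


Checking each document for 'mat':
Doc 1: absent
Doc 2: present
Doc 3: present
Doc 4: present
Doc 5: absent
Doc 6: absent
Doc 7: present
Doc 8: present
Doc 9: present
Doc 10: absent
df = sum of presences = 0 + 1 + 1 + 1 + 0 + 0 + 1 + 1 + 1 + 0 = 6

6


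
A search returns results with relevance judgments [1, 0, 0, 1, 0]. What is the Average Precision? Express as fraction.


Computing P@k for each relevant position:
Position 1: relevant, P@1 = 1/1 = 1
Position 2: not relevant
Position 3: not relevant
Position 4: relevant, P@4 = 2/4 = 1/2
Position 5: not relevant
Sum of P@k = 1 + 1/2 = 3/2
AP = 3/2 / 2 = 3/4

3/4


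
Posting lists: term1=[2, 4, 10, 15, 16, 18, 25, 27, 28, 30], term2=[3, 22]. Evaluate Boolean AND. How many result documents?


Boolean AND: find intersection of posting lists
term1 docs: [2, 4, 10, 15, 16, 18, 25, 27, 28, 30]
term2 docs: [3, 22]
Intersection: []
|intersection| = 0

0


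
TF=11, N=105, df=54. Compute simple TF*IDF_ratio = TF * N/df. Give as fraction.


TF * (N/df)
= 11 * (105/54)
= 11 * 35/18
= 385/18

385/18


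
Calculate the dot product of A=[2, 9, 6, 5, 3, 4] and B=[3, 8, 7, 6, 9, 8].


Dot product = sum of element-wise products
A[0]*B[0] = 2*3 = 6
A[1]*B[1] = 9*8 = 72
A[2]*B[2] = 6*7 = 42
A[3]*B[3] = 5*6 = 30
A[4]*B[4] = 3*9 = 27
A[5]*B[5] = 4*8 = 32
Sum = 6 + 72 + 42 + 30 + 27 + 32 = 209

209


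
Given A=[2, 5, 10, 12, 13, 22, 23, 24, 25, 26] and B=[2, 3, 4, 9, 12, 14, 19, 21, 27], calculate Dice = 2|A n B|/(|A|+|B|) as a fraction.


A intersect B = [2, 12]
|A intersect B| = 2
|A| = 10, |B| = 9
Dice = 2*2 / (10+9)
= 4 / 19 = 4/19

4/19


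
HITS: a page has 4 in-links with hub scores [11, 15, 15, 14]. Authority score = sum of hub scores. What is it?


Authority = sum of hub scores of in-linkers
In-link 1: hub score = 11
In-link 2: hub score = 15
In-link 3: hub score = 15
In-link 4: hub score = 14
Authority = 11 + 15 + 15 + 14 = 55

55


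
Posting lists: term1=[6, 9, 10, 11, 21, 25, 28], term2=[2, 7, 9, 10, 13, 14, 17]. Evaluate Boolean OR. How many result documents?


Boolean OR: find union of posting lists
term1 docs: [6, 9, 10, 11, 21, 25, 28]
term2 docs: [2, 7, 9, 10, 13, 14, 17]
Union: [2, 6, 7, 9, 10, 11, 13, 14, 17, 21, 25, 28]
|union| = 12

12


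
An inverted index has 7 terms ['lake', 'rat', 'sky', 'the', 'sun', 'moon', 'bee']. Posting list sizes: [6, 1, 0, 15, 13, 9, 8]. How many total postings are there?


Summing posting list sizes:
'lake': 6 postings
'rat': 1 postings
'sky': 0 postings
'the': 15 postings
'sun': 13 postings
'moon': 9 postings
'bee': 8 postings
Total = 6 + 1 + 0 + 15 + 13 + 9 + 8 = 52

52


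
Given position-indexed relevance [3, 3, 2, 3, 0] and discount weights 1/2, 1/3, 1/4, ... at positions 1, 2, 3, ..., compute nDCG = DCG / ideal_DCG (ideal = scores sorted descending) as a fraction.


Position discount weights w_i = 1/(i+1) for i=1..5:
Weights = [1/2, 1/3, 1/4, 1/5, 1/6]
Actual relevance: [3, 3, 2, 3, 0]
DCG = 3/2 + 3/3 + 2/4 + 3/5 + 0/6 = 18/5
Ideal relevance (sorted desc): [3, 3, 3, 2, 0]
Ideal DCG = 3/2 + 3/3 + 3/4 + 2/5 + 0/6 = 73/20
nDCG = DCG / ideal_DCG = 18/5 / 73/20 = 72/73

72/73


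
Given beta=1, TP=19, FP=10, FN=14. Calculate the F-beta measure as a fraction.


P = TP/(TP+FP) = 19/29 = 19/29
R = TP/(TP+FN) = 19/33 = 19/33
beta^2 = 1^2 = 1
(1 + beta^2) = 2
Numerator = (1+beta^2)*P*R = 722/957
Denominator = beta^2*P + R = 19/29 + 19/33 = 1178/957
F_beta = 19/31

19/31


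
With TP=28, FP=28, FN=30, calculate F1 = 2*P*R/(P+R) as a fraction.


F1 = 2 * P * R / (P + R)
P = TP/(TP+FP) = 28/56 = 1/2
R = TP/(TP+FN) = 28/58 = 14/29
2 * P * R = 2 * 1/2 * 14/29 = 14/29
P + R = 1/2 + 14/29 = 57/58
F1 = 14/29 / 57/58 = 28/57

28/57


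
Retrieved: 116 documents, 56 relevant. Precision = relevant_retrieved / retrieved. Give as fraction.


Precision = relevant_retrieved / total_retrieved
= 56 / 116
= 56 / (56 + 60)
= 14/29

14/29


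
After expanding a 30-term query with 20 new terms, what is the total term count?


Original terms: 30
Expansion terms: 20
Total = 30 + 20 = 50

50


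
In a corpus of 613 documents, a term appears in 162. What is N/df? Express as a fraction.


IDF ratio = N / df
= 613 / 162
= 613/162

613/162


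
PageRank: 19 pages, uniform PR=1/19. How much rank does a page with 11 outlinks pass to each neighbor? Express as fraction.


Initial PR = 1/19 = 1/19
Outlinks = 11
Contribution per link = PR / outlinks
= 1/19 / 11
= 1/209

1/209


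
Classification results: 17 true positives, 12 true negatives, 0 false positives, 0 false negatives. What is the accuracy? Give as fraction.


Accuracy = (TP + TN) / (TP + TN + FP + FN)
TP + TN = 17 + 12 = 29
Total = 17 + 12 + 0 + 0 = 29
Accuracy = 29 / 29 = 1

1


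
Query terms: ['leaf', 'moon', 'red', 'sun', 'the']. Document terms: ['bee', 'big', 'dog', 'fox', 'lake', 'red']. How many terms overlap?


Query terms: ['leaf', 'moon', 'red', 'sun', 'the']
Document terms: ['bee', 'big', 'dog', 'fox', 'lake', 'red']
Common terms: ['red']
Overlap count = 1

1


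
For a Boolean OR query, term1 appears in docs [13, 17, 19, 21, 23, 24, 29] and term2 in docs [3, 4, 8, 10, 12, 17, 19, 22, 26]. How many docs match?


Boolean OR: find union of posting lists
term1 docs: [13, 17, 19, 21, 23, 24, 29]
term2 docs: [3, 4, 8, 10, 12, 17, 19, 22, 26]
Union: [3, 4, 8, 10, 12, 13, 17, 19, 21, 22, 23, 24, 26, 29]
|union| = 14

14


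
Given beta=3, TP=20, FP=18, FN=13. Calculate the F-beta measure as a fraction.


P = TP/(TP+FP) = 20/38 = 10/19
R = TP/(TP+FN) = 20/33 = 20/33
beta^2 = 3^2 = 9
(1 + beta^2) = 10
Numerator = (1+beta^2)*P*R = 2000/627
Denominator = beta^2*P + R = 90/19 + 20/33 = 3350/627
F_beta = 40/67

40/67


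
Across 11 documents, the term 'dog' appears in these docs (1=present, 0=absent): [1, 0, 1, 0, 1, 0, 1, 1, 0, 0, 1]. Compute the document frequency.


Checking each document for 'dog':
Doc 1: present
Doc 2: absent
Doc 3: present
Doc 4: absent
Doc 5: present
Doc 6: absent
Doc 7: present
Doc 8: present
Doc 9: absent
Doc 10: absent
Doc 11: present
df = sum of presences = 1 + 0 + 1 + 0 + 1 + 0 + 1 + 1 + 0 + 0 + 1 = 6

6


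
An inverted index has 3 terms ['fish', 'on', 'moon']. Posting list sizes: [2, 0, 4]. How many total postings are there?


Summing posting list sizes:
'fish': 2 postings
'on': 0 postings
'moon': 4 postings
Total = 2 + 0 + 4 = 6

6


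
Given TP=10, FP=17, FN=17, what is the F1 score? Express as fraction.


F1 = 2 * P * R / (P + R)
P = TP/(TP+FP) = 10/27 = 10/27
R = TP/(TP+FN) = 10/27 = 10/27
2 * P * R = 2 * 10/27 * 10/27 = 200/729
P + R = 10/27 + 10/27 = 20/27
F1 = 200/729 / 20/27 = 10/27

10/27


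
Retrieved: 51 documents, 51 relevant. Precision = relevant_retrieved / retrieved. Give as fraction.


Precision = relevant_retrieved / total_retrieved
= 51 / 51
= 51 / (51 + 0)
= 1

1


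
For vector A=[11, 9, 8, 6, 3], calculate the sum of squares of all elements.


|A|^2 = sum of squared components
A[0]^2 = 11^2 = 121
A[1]^2 = 9^2 = 81
A[2]^2 = 8^2 = 64
A[3]^2 = 6^2 = 36
A[4]^2 = 3^2 = 9
Sum = 121 + 81 + 64 + 36 + 9 = 311

311


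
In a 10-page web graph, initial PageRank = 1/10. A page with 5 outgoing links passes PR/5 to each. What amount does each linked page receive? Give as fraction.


Initial PR = 1/10 = 1/10
Outlinks = 5
Contribution per link = PR / outlinks
= 1/10 / 5
= 1/50

1/50


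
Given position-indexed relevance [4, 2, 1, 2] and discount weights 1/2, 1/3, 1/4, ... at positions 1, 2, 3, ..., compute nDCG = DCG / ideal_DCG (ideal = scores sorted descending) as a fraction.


Position discount weights w_i = 1/(i+1) for i=1..4:
Weights = [1/2, 1/3, 1/4, 1/5]
Actual relevance: [4, 2, 1, 2]
DCG = 4/2 + 2/3 + 1/4 + 2/5 = 199/60
Ideal relevance (sorted desc): [4, 2, 2, 1]
Ideal DCG = 4/2 + 2/3 + 2/4 + 1/5 = 101/30
nDCG = DCG / ideal_DCG = 199/60 / 101/30 = 199/202

199/202


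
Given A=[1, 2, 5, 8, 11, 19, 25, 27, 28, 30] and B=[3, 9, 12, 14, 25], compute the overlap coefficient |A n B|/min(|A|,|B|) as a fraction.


A intersect B = [25]
|A intersect B| = 1
min(|A|, |B|) = min(10, 5) = 5
Overlap = 1 / 5 = 1/5

1/5


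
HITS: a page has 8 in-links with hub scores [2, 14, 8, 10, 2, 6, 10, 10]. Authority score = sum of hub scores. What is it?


Authority = sum of hub scores of in-linkers
In-link 1: hub score = 2
In-link 2: hub score = 14
In-link 3: hub score = 8
In-link 4: hub score = 10
In-link 5: hub score = 2
In-link 6: hub score = 6
In-link 7: hub score = 10
In-link 8: hub score = 10
Authority = 2 + 14 + 8 + 10 + 2 + 6 + 10 + 10 = 62

62


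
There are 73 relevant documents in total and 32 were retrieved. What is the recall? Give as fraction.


Recall = retrieved_relevant / total_relevant
= 32 / 73
= 32 / (32 + 41)
= 32/73

32/73


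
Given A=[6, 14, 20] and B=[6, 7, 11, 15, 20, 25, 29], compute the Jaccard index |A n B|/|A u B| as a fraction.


A intersect B = [6, 20]
|A intersect B| = 2
A union B = [6, 7, 11, 14, 15, 20, 25, 29]
|A union B| = 8
Jaccard = 2/8 = 1/4

1/4


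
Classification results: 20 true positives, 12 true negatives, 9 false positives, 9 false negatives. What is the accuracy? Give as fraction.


Accuracy = (TP + TN) / (TP + TN + FP + FN)
TP + TN = 20 + 12 = 32
Total = 20 + 12 + 9 + 9 = 50
Accuracy = 32 / 50 = 16/25

16/25


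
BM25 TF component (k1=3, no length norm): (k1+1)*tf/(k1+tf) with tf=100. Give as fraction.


BM25 TF component = (k1+1)*tf / (k1+tf)
k1 = 3, tf = 100
Numerator = (3+1)*100 = 400
Denominator = 3 + 100 = 103
= 400/103 = 400/103

400/103


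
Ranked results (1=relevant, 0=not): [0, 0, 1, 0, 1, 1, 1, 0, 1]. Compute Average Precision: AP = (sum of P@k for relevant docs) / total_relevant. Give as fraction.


Computing P@k for each relevant position:
Position 1: not relevant
Position 2: not relevant
Position 3: relevant, P@3 = 1/3 = 1/3
Position 4: not relevant
Position 5: relevant, P@5 = 2/5 = 2/5
Position 6: relevant, P@6 = 3/6 = 1/2
Position 7: relevant, P@7 = 4/7 = 4/7
Position 8: not relevant
Position 9: relevant, P@9 = 5/9 = 5/9
Sum of P@k = 1/3 + 2/5 + 1/2 + 4/7 + 5/9 = 1487/630
AP = 1487/630 / 5 = 1487/3150

1487/3150


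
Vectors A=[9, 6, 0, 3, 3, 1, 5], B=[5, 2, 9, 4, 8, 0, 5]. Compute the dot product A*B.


Dot product = sum of element-wise products
A[0]*B[0] = 9*5 = 45
A[1]*B[1] = 6*2 = 12
A[2]*B[2] = 0*9 = 0
A[3]*B[3] = 3*4 = 12
A[4]*B[4] = 3*8 = 24
A[5]*B[5] = 1*0 = 0
A[6]*B[6] = 5*5 = 25
Sum = 45 + 12 + 0 + 12 + 24 + 0 + 25 = 118

118


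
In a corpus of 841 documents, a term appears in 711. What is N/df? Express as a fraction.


IDF ratio = N / df
= 841 / 711
= 841/711

841/711


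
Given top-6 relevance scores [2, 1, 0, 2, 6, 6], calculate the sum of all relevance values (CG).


Cumulative Gain = sum of relevance scores
Position 1: rel=2, running sum=2
Position 2: rel=1, running sum=3
Position 3: rel=0, running sum=3
Position 4: rel=2, running sum=5
Position 5: rel=6, running sum=11
Position 6: rel=6, running sum=17
CG = 17

17


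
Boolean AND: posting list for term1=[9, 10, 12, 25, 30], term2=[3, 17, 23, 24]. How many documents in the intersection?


Boolean AND: find intersection of posting lists
term1 docs: [9, 10, 12, 25, 30]
term2 docs: [3, 17, 23, 24]
Intersection: []
|intersection| = 0

0


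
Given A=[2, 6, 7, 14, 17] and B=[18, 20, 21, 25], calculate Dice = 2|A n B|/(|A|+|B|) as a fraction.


A intersect B = []
|A intersect B| = 0
|A| = 5, |B| = 4
Dice = 2*0 / (5+4)
= 0 / 9 = 0

0


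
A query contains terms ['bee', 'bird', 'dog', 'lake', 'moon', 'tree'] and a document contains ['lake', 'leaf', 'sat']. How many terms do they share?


Query terms: ['bee', 'bird', 'dog', 'lake', 'moon', 'tree']
Document terms: ['lake', 'leaf', 'sat']
Common terms: ['lake']
Overlap count = 1

1


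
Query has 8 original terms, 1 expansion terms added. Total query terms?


Original terms: 8
Expansion terms: 1
Total = 8 + 1 = 9

9


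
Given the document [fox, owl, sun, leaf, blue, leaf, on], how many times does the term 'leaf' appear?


Document has 7 words
Scanning for 'leaf':
Found at positions: [3, 5]
Count = 2

2


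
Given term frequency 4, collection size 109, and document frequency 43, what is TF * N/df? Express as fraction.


TF * (N/df)
= 4 * (109/43)
= 4 * 109/43
= 436/43

436/43


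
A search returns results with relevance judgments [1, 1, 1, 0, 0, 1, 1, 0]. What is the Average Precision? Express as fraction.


Computing P@k for each relevant position:
Position 1: relevant, P@1 = 1/1 = 1
Position 2: relevant, P@2 = 2/2 = 1
Position 3: relevant, P@3 = 3/3 = 1
Position 4: not relevant
Position 5: not relevant
Position 6: relevant, P@6 = 4/6 = 2/3
Position 7: relevant, P@7 = 5/7 = 5/7
Position 8: not relevant
Sum of P@k = 1 + 1 + 1 + 2/3 + 5/7 = 92/21
AP = 92/21 / 5 = 92/105

92/105


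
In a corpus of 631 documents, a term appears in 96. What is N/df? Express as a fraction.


IDF ratio = N / df
= 631 / 96
= 631/96

631/96


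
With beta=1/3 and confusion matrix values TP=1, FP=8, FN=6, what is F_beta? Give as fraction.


P = TP/(TP+FP) = 1/9 = 1/9
R = TP/(TP+FN) = 1/7 = 1/7
beta^2 = 1/3^2 = 1/9
(1 + beta^2) = 10/9
Numerator = (1+beta^2)*P*R = 10/567
Denominator = beta^2*P + R = 1/81 + 1/7 = 88/567
F_beta = 5/44

5/44


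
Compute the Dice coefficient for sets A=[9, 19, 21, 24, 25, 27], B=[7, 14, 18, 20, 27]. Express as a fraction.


A intersect B = [27]
|A intersect B| = 1
|A| = 6, |B| = 5
Dice = 2*1 / (6+5)
= 2 / 11 = 2/11

2/11


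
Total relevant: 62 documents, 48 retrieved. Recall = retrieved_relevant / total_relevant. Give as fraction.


Recall = retrieved_relevant / total_relevant
= 48 / 62
= 48 / (48 + 14)
= 24/31

24/31


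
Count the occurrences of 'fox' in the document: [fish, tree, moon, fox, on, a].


Document has 6 words
Scanning for 'fox':
Found at positions: [3]
Count = 1

1


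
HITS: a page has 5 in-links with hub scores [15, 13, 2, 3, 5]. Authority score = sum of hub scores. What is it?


Authority = sum of hub scores of in-linkers
In-link 1: hub score = 15
In-link 2: hub score = 13
In-link 3: hub score = 2
In-link 4: hub score = 3
In-link 5: hub score = 5
Authority = 15 + 13 + 2 + 3 + 5 = 38

38


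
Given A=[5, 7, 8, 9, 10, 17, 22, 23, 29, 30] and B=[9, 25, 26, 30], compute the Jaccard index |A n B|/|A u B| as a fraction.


A intersect B = [9, 30]
|A intersect B| = 2
A union B = [5, 7, 8, 9, 10, 17, 22, 23, 25, 26, 29, 30]
|A union B| = 12
Jaccard = 2/12 = 1/6

1/6


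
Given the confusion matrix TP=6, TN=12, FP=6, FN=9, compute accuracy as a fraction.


Accuracy = (TP + TN) / (TP + TN + FP + FN)
TP + TN = 6 + 12 = 18
Total = 6 + 12 + 6 + 9 = 33
Accuracy = 18 / 33 = 6/11

6/11


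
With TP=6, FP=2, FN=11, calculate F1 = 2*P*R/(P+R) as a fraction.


F1 = 2 * P * R / (P + R)
P = TP/(TP+FP) = 6/8 = 3/4
R = TP/(TP+FN) = 6/17 = 6/17
2 * P * R = 2 * 3/4 * 6/17 = 9/17
P + R = 3/4 + 6/17 = 75/68
F1 = 9/17 / 75/68 = 12/25

12/25


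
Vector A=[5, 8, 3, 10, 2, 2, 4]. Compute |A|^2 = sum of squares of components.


|A|^2 = sum of squared components
A[0]^2 = 5^2 = 25
A[1]^2 = 8^2 = 64
A[2]^2 = 3^2 = 9
A[3]^2 = 10^2 = 100
A[4]^2 = 2^2 = 4
A[5]^2 = 2^2 = 4
A[6]^2 = 4^2 = 16
Sum = 25 + 64 + 9 + 100 + 4 + 4 + 16 = 222

222


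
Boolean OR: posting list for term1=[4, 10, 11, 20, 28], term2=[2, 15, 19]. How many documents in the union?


Boolean OR: find union of posting lists
term1 docs: [4, 10, 11, 20, 28]
term2 docs: [2, 15, 19]
Union: [2, 4, 10, 11, 15, 19, 20, 28]
|union| = 8

8


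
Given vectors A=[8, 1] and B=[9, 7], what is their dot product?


Dot product = sum of element-wise products
A[0]*B[0] = 8*9 = 72
A[1]*B[1] = 1*7 = 7
Sum = 72 + 7 = 79

79


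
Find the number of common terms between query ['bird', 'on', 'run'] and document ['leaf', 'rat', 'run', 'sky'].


Query terms: ['bird', 'on', 'run']
Document terms: ['leaf', 'rat', 'run', 'sky']
Common terms: ['run']
Overlap count = 1

1


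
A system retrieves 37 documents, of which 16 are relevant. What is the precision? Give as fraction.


Precision = relevant_retrieved / total_retrieved
= 16 / 37
= 16 / (16 + 21)
= 16/37

16/37


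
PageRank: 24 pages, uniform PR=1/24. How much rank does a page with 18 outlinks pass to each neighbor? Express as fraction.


Initial PR = 1/24 = 1/24
Outlinks = 18
Contribution per link = PR / outlinks
= 1/24 / 18
= 1/432

1/432


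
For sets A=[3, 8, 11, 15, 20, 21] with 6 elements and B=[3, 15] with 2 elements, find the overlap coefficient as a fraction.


A intersect B = [3, 15]
|A intersect B| = 2
min(|A|, |B|) = min(6, 2) = 2
Overlap = 2 / 2 = 1

1


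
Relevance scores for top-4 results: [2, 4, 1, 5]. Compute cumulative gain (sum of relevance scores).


Cumulative Gain = sum of relevance scores
Position 1: rel=2, running sum=2
Position 2: rel=4, running sum=6
Position 3: rel=1, running sum=7
Position 4: rel=5, running sum=12
CG = 12

12


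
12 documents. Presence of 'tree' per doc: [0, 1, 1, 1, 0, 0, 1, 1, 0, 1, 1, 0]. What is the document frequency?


Checking each document for 'tree':
Doc 1: absent
Doc 2: present
Doc 3: present
Doc 4: present
Doc 5: absent
Doc 6: absent
Doc 7: present
Doc 8: present
Doc 9: absent
Doc 10: present
Doc 11: present
Doc 12: absent
df = sum of presences = 0 + 1 + 1 + 1 + 0 + 0 + 1 + 1 + 0 + 1 + 1 + 0 = 7

7


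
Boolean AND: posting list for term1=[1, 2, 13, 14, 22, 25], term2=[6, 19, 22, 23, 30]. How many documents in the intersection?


Boolean AND: find intersection of posting lists
term1 docs: [1, 2, 13, 14, 22, 25]
term2 docs: [6, 19, 22, 23, 30]
Intersection: [22]
|intersection| = 1

1


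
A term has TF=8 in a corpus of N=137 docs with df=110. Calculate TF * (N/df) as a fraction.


TF * (N/df)
= 8 * (137/110)
= 8 * 137/110
= 548/55

548/55


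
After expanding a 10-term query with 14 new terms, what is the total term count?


Original terms: 10
Expansion terms: 14
Total = 10 + 14 = 24

24


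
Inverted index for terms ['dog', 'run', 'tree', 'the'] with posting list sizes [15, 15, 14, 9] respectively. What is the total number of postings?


Summing posting list sizes:
'dog': 15 postings
'run': 15 postings
'tree': 14 postings
'the': 9 postings
Total = 15 + 15 + 14 + 9 = 53

53


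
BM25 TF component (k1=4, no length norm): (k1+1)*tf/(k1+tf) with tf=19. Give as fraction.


BM25 TF component = (k1+1)*tf / (k1+tf)
k1 = 4, tf = 19
Numerator = (4+1)*19 = 95
Denominator = 4 + 19 = 23
= 95/23 = 95/23

95/23


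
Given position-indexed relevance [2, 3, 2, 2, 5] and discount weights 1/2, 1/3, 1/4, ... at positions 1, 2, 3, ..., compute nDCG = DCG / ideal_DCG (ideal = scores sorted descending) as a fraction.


Position discount weights w_i = 1/(i+1) for i=1..5:
Weights = [1/2, 1/3, 1/4, 1/5, 1/6]
Actual relevance: [2, 3, 2, 2, 5]
DCG = 2/2 + 3/3 + 2/4 + 2/5 + 5/6 = 56/15
Ideal relevance (sorted desc): [5, 3, 2, 2, 2]
Ideal DCG = 5/2 + 3/3 + 2/4 + 2/5 + 2/6 = 71/15
nDCG = DCG / ideal_DCG = 56/15 / 71/15 = 56/71

56/71


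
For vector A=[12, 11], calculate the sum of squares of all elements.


|A|^2 = sum of squared components
A[0]^2 = 12^2 = 144
A[1]^2 = 11^2 = 121
Sum = 144 + 121 = 265

265


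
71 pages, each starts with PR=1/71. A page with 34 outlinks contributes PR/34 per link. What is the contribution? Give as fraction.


Initial PR = 1/71 = 1/71
Outlinks = 34
Contribution per link = PR / outlinks
= 1/71 / 34
= 1/2414

1/2414


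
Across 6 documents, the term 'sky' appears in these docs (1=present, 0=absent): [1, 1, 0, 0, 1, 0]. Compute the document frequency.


Checking each document for 'sky':
Doc 1: present
Doc 2: present
Doc 3: absent
Doc 4: absent
Doc 5: present
Doc 6: absent
df = sum of presences = 1 + 1 + 0 + 0 + 1 + 0 = 3

3


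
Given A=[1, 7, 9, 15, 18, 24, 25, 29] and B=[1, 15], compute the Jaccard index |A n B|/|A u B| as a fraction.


A intersect B = [1, 15]
|A intersect B| = 2
A union B = [1, 7, 9, 15, 18, 24, 25, 29]
|A union B| = 8
Jaccard = 2/8 = 1/4

1/4


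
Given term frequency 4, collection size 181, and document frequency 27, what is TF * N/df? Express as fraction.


TF * (N/df)
= 4 * (181/27)
= 4 * 181/27
= 724/27

724/27


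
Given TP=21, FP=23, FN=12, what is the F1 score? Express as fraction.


F1 = 2 * P * R / (P + R)
P = TP/(TP+FP) = 21/44 = 21/44
R = TP/(TP+FN) = 21/33 = 7/11
2 * P * R = 2 * 21/44 * 7/11 = 147/242
P + R = 21/44 + 7/11 = 49/44
F1 = 147/242 / 49/44 = 6/11

6/11


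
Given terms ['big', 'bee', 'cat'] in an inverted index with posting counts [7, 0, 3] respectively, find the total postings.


Summing posting list sizes:
'big': 7 postings
'bee': 0 postings
'cat': 3 postings
Total = 7 + 0 + 3 = 10

10


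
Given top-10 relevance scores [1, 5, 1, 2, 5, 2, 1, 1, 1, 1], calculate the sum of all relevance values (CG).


Cumulative Gain = sum of relevance scores
Position 1: rel=1, running sum=1
Position 2: rel=5, running sum=6
Position 3: rel=1, running sum=7
Position 4: rel=2, running sum=9
Position 5: rel=5, running sum=14
Position 6: rel=2, running sum=16
Position 7: rel=1, running sum=17
Position 8: rel=1, running sum=18
Position 9: rel=1, running sum=19
Position 10: rel=1, running sum=20
CG = 20

20


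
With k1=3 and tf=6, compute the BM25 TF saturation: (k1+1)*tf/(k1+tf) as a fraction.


BM25 TF component = (k1+1)*tf / (k1+tf)
k1 = 3, tf = 6
Numerator = (3+1)*6 = 24
Denominator = 3 + 6 = 9
= 24/9 = 8/3

8/3


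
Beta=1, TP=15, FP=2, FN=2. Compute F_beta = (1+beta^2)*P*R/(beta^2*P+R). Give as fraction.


P = TP/(TP+FP) = 15/17 = 15/17
R = TP/(TP+FN) = 15/17 = 15/17
beta^2 = 1^2 = 1
(1 + beta^2) = 2
Numerator = (1+beta^2)*P*R = 450/289
Denominator = beta^2*P + R = 15/17 + 15/17 = 30/17
F_beta = 15/17

15/17


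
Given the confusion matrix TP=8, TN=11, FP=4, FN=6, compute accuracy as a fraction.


Accuracy = (TP + TN) / (TP + TN + FP + FN)
TP + TN = 8 + 11 = 19
Total = 8 + 11 + 4 + 6 = 29
Accuracy = 19 / 29 = 19/29

19/29


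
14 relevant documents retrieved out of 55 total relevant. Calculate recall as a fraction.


Recall = retrieved_relevant / total_relevant
= 14 / 55
= 14 / (14 + 41)
= 14/55

14/55


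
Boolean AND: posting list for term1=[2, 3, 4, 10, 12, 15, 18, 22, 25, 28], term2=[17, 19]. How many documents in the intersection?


Boolean AND: find intersection of posting lists
term1 docs: [2, 3, 4, 10, 12, 15, 18, 22, 25, 28]
term2 docs: [17, 19]
Intersection: []
|intersection| = 0

0


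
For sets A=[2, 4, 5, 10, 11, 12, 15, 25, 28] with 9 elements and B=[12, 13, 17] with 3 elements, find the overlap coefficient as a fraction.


A intersect B = [12]
|A intersect B| = 1
min(|A|, |B|) = min(9, 3) = 3
Overlap = 1 / 3 = 1/3

1/3


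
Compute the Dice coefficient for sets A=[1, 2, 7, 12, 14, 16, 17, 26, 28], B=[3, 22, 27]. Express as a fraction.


A intersect B = []
|A intersect B| = 0
|A| = 9, |B| = 3
Dice = 2*0 / (9+3)
= 0 / 12 = 0

0


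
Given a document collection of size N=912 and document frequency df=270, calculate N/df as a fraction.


IDF ratio = N / df
= 912 / 270
= 152/45

152/45


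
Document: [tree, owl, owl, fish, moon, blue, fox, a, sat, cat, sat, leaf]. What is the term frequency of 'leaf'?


Document has 12 words
Scanning for 'leaf':
Found at positions: [11]
Count = 1

1


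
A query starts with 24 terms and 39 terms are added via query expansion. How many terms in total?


Original terms: 24
Expansion terms: 39
Total = 24 + 39 = 63

63


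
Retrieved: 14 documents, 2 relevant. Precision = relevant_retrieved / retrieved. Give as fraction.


Precision = relevant_retrieved / total_retrieved
= 2 / 14
= 2 / (2 + 12)
= 1/7

1/7


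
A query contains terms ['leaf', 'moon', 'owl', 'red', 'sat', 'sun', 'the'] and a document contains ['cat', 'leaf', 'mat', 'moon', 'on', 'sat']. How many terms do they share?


Query terms: ['leaf', 'moon', 'owl', 'red', 'sat', 'sun', 'the']
Document terms: ['cat', 'leaf', 'mat', 'moon', 'on', 'sat']
Common terms: ['leaf', 'moon', 'sat']
Overlap count = 3

3


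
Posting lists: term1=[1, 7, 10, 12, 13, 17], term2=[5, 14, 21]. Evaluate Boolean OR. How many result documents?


Boolean OR: find union of posting lists
term1 docs: [1, 7, 10, 12, 13, 17]
term2 docs: [5, 14, 21]
Union: [1, 5, 7, 10, 12, 13, 14, 17, 21]
|union| = 9

9


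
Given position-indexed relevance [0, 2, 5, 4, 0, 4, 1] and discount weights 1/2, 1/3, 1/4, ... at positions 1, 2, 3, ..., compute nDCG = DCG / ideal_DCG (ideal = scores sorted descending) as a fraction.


Position discount weights w_i = 1/(i+1) for i=1..7:
Weights = [1/2, 1/3, 1/4, 1/5, 1/6, 1/7, 1/8]
Actual relevance: [0, 2, 5, 4, 0, 4, 1]
DCG = 0/2 + 2/3 + 5/4 + 4/5 + 0/6 + 4/7 + 1/8 = 2867/840
Ideal relevance (sorted desc): [5, 4, 4, 2, 1, 0, 0]
Ideal DCG = 5/2 + 4/3 + 4/4 + 2/5 + 1/6 + 0/7 + 0/8 = 27/5
nDCG = DCG / ideal_DCG = 2867/840 / 27/5 = 2867/4536

2867/4536
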